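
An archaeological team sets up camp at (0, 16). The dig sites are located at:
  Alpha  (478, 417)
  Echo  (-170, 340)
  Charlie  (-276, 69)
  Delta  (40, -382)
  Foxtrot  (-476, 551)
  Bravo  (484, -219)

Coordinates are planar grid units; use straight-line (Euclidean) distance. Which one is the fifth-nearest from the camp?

Alpha

Distance to each, sorted:
Charlie: 281.0
Echo: 365.9
Delta: 400.0
Bravo: 538.0
Alpha: 623.9
Foxtrot: 716.1
The fifth-nearest is Alpha at 623.9.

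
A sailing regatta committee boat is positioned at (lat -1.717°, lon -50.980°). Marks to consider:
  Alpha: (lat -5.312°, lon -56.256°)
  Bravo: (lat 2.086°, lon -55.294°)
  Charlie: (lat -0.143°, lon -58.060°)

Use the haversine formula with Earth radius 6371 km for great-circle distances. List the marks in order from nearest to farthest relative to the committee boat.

Distance from the committee boat at (lat -1.717°, lon -50.980°) to each:
Bravo (lat 2.086°, lon -55.294°): 639.4 km
Alpha (lat -5.312°, lon -56.256°): 708.9 km
Charlie (lat -0.143°, lon -58.060°): 806.4 km

Bravo, Alpha, Charlie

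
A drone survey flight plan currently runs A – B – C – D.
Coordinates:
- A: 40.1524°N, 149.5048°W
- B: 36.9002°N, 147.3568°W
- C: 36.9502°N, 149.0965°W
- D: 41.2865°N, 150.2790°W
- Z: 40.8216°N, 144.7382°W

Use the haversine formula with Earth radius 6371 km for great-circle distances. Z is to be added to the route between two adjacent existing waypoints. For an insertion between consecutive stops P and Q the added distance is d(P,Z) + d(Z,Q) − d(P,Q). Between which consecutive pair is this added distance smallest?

Added distance for inserting Z between each consecutive pair:
A–B: 494.3 km
B–C: 908.9 km
C–D: 546.8 km
Smallest added distance is 494.3 km, inserting between A and B.

between A and B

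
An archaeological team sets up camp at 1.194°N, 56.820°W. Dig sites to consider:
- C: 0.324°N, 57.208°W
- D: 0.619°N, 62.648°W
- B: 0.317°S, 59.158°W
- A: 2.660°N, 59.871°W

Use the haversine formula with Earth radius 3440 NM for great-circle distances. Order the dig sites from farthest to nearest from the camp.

D, A, B, C

Computing each great-circle distance from 1.194°N, 56.820°W:
D 0.619°N, 62.648°W: 351.6 NM
A 2.660°N, 59.871°W: 203.1 NM
B 0.317°S, 59.158°W: 167.1 NM
C 0.324°N, 57.208°W: 57.2 NM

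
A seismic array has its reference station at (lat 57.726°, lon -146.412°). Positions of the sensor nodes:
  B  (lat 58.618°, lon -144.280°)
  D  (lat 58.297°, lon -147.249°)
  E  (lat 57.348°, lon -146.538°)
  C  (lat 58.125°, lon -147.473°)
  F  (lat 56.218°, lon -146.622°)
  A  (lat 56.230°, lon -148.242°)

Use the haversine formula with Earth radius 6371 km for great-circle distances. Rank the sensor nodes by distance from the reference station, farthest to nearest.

A, F, B, D, C, E

Computing each great-circle distance from (lat 57.726°, lon -146.412°):
A (lat 56.230°, lon -148.242°): 199.9 km
F (lat 56.218°, lon -146.622°): 168.2 km
B (lat 58.618°, lon -144.280°): 159.6 km
D (lat 58.297°, lon -147.249°): 80.4 km
C (lat 58.125°, lon -147.473°): 76.8 km
E (lat 57.348°, lon -146.538°): 42.7 km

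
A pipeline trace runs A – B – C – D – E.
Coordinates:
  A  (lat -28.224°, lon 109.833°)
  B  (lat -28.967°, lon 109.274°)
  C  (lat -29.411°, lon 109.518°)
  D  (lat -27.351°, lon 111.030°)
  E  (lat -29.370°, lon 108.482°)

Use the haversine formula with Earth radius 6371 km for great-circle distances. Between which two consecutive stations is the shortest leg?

B–C

Leg distances:
A→B: 99.0 km
B→C: 54.8 km
C→D: 272.7 km
D→E: 335.5 km
The shortest leg is B–C at 54.8 km.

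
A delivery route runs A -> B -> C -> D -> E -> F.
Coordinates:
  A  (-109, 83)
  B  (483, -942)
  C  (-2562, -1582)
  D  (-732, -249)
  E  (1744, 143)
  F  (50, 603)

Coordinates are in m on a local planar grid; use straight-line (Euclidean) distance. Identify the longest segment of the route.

B–C

Leg distances:
A→B: 1183.7 m
B→C: 3111.5 m
C→D: 2264.0 m
D→E: 2506.8 m
E→F: 1755.3 m
The longest leg is B–C at 3111.5 m.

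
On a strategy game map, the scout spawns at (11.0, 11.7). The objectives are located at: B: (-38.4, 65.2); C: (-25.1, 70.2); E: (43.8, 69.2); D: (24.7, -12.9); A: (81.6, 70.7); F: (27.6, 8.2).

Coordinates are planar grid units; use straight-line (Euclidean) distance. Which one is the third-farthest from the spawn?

Distances from the spawn ((11.0, 11.7)):
A: 92.0
B: 72.8
C: 68.7
E: 66.2
D: 28.2
F: 17.0
The third-farthest is C at 68.7.

C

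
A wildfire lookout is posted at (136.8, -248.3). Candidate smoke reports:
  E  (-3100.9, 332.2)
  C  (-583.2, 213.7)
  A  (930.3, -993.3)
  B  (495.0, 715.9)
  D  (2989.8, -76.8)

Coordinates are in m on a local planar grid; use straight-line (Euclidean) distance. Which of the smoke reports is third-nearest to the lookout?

A

Distances from the lookout ((136.8, -248.3)):
C: 855.5 m
B: 1028.6 m
A: 1088.4 m
D: 2858.1 m
E: 3289.3 m
The third-nearest is A at 1088.4 m.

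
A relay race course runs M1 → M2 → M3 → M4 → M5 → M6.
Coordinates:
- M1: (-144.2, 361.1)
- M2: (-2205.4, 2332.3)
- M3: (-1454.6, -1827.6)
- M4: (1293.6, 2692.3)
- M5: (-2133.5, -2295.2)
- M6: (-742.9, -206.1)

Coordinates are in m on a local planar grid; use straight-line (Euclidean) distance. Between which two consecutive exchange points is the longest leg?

M4–M5

Leg distances:
M1→M2: 2852.0 m
M2→M3: 4227.1 m
M3→M4: 5289.8 m
M4→M5: 6051.5 m
M5→M6: 2509.6 m
The longest leg is M4–M5 at 6051.5 m.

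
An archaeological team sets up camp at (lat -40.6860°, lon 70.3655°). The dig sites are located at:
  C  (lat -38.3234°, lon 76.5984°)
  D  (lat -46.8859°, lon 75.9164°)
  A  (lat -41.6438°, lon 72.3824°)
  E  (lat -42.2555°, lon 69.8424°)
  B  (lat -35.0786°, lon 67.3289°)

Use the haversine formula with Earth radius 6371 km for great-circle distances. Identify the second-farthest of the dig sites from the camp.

Distances from the camp ((lat -40.6860°, lon 70.3655°)):
D: 820.4 km
B: 678.0 km
C: 595.6 km
A: 199.6 km
E: 179.9 km
The second-farthest is B at 678.0 km.

B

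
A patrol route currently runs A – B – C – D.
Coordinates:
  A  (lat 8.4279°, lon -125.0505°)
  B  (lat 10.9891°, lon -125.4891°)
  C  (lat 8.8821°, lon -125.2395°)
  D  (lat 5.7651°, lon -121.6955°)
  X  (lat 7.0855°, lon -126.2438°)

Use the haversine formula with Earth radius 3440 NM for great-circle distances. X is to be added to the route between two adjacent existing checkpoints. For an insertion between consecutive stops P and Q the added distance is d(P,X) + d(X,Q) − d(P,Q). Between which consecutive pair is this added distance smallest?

Added distance for inserting X between each consecutive pair:
A–B: 190.1 NM
B–C: 234.5 NM
C–D: 123.9 NM
Smallest added distance is 123.9 NM, inserting between C and D.

between C and D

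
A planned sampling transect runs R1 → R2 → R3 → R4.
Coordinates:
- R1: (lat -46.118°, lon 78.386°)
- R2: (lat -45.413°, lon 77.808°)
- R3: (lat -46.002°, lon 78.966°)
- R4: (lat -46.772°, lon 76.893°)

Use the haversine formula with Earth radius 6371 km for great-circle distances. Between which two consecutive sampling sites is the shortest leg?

R1–R2

Leg distances:
R1→R2: 90.3 km
R2→R3: 111.2 km
R3→R4: 180.6 km
The shortest leg is R1–R2 at 90.3 km.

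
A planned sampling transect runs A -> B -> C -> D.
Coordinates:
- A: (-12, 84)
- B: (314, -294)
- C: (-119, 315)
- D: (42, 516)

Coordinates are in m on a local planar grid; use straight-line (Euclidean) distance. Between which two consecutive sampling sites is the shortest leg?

C–D

Leg distances:
A→B: 499.2 m
B→C: 747.2 m
C→D: 257.5 m
The shortest leg is C–D at 257.5 m.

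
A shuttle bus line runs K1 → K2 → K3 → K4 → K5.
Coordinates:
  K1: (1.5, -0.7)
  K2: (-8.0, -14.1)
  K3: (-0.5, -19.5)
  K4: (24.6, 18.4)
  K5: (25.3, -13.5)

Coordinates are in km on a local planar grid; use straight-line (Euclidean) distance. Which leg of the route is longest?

Leg distances:
K1→K2: 16.4 km
K2→K3: 9.2 km
K3→K4: 45.5 km
K4→K5: 31.9 km
The longest leg is K3–K4 at 45.5 km.

K3–K4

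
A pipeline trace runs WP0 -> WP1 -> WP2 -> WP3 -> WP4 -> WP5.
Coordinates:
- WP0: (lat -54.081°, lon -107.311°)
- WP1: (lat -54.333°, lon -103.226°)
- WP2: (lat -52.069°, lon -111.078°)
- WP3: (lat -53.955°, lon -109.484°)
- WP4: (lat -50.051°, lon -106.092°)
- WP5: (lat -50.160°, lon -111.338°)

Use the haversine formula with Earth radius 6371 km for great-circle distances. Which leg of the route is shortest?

WP2–WP3

Leg distances:
WP0→WP1: 267.1 km
WP1→WP2: 580.0 km
WP2→WP3: 235.3 km
WP3→WP4: 492.2 km
WP4→WP5: 374.3 km
The shortest leg is WP2–WP3 at 235.3 km.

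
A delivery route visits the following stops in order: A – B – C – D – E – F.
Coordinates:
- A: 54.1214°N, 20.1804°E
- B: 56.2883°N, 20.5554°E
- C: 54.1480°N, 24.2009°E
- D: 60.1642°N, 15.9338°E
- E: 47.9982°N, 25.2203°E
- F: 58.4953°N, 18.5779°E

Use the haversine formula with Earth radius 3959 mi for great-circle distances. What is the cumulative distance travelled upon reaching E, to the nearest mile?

1793 mi

Leg distances:
A→B: 150.5 mi  (cumulative 150.5 mi)
B→C: 206.1 mi  (cumulative 356.6 mi)
C→D: 517.6 mi  (cumulative 874.2 mi)
D→E: 919.0 mi  (cumulative 1793.3 mi)
Cumulative distance at E ≈ 1793 mi.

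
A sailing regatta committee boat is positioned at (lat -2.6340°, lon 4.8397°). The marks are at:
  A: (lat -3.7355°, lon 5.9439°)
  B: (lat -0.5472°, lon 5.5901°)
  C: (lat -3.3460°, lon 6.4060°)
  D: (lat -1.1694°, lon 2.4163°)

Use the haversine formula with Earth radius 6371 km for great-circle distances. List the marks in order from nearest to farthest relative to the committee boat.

A, C, B, D

Distance from the committee boat at (lat -2.6340°, lon 4.8397°) to each:
A (lat -3.7355°, lon 5.9439°): 173.3 km
C (lat -3.3460°, lon 6.4060°): 191.1 km
B (lat -0.5472°, lon 5.5901°): 246.6 km
D (lat -1.1694°, lon 2.4163°): 314.7 km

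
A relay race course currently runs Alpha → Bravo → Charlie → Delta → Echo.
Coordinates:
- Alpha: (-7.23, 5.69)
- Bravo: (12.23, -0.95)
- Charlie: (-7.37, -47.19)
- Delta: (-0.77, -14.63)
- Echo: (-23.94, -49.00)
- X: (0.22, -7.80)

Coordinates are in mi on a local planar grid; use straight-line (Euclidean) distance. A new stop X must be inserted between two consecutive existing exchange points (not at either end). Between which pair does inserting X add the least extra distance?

between Bravo and Charlie

Added distance for inserting X between each consecutive pair:
Alpha–Bravo: 8.7 mi
Bravo–Charlie: 3.7 mi
Charlie–Delta: 13.8 mi
Delta–Echo: 13.2 mi
Smallest added distance is 3.7 mi, inserting between Bravo and Charlie.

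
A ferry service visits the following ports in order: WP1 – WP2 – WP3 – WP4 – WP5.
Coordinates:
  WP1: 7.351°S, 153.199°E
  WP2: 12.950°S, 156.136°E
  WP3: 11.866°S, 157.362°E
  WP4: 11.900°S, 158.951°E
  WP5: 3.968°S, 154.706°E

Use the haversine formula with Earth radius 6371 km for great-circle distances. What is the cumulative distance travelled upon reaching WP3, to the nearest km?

880 km

Leg distances:
WP1→WP2: 700.6 km  (cumulative 700.6 km)
WP2→WP3: 179.6 km  (cumulative 880.2 km)
Cumulative distance at WP3 ≈ 880 km.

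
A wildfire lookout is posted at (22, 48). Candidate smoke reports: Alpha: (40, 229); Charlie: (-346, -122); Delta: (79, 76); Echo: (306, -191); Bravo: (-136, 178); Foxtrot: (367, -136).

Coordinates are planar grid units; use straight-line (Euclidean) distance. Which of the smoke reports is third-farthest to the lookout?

Echo

Distance to each, sorted:
Charlie: 405.4
Foxtrot: 391.0
Echo: 371.2
Bravo: 204.6
Alpha: 181.9
Delta: 63.5
The third-farthest is Echo at 371.2.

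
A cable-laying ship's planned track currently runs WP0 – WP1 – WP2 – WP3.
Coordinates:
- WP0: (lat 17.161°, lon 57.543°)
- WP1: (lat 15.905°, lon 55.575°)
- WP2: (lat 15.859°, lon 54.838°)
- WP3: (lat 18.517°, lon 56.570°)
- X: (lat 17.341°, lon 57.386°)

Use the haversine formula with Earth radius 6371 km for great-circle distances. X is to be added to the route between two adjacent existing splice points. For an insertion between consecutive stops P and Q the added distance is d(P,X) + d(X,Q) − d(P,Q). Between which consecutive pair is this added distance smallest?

between WP0 and WP1

Added distance for inserting X between each consecutive pair:
WP0–WP1: 24.5 km
WP1–WP2: 489.1 km
WP2–WP3: 126.2 km
Smallest added distance is 24.5 km, inserting between WP0 and WP1.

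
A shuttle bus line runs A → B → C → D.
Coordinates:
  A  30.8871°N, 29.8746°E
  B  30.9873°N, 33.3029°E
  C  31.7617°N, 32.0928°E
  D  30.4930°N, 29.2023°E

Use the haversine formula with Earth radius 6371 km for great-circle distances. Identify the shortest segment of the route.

B–C

Leg distances:
A→B: 327.2 km
B→C: 143.6 km
C→D: 309.2 km
The shortest leg is B–C at 143.6 km.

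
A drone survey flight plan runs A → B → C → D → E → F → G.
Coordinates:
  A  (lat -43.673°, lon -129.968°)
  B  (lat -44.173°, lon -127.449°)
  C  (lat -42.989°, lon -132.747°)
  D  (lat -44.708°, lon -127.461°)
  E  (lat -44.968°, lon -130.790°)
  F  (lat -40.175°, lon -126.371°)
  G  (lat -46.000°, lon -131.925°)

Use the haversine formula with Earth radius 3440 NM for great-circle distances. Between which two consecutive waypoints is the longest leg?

Leg distances:
A→B: 113.0 NM
B→C: 241.1 NM
C→D: 251.0 NM
D→E: 142.6 NM
E→F: 347.7 NM
F→G: 425.9 NM
The longest leg is F–G at 425.9 NM.

F–G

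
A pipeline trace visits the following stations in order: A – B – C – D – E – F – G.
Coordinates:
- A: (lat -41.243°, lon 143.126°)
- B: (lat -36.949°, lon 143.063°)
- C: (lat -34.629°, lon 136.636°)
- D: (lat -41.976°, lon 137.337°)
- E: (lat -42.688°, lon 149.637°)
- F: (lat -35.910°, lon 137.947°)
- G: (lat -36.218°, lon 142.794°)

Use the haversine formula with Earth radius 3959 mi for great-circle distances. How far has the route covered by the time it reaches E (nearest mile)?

1830 mi

Leg distances:
A→B: 296.7 mi  (cumulative 296.7 mi)
B→C: 394.2 mi  (cumulative 690.9 mi)
C→D: 509.1 mi  (cumulative 1200.0 mi)
D→E: 629.7 mi  (cumulative 1829.6 mi)
Cumulative distance at E ≈ 1830 mi.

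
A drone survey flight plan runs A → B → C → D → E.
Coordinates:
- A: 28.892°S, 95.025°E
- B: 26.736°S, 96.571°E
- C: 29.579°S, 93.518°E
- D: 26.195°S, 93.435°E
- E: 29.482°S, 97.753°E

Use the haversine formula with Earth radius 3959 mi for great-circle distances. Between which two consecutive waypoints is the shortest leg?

Leg distances:
A→B: 176.4 mi
B→C: 270.5 mi
C→D: 233.9 mi
D→E: 348.1 mi
The shortest leg is A–B at 176.4 mi.

A–B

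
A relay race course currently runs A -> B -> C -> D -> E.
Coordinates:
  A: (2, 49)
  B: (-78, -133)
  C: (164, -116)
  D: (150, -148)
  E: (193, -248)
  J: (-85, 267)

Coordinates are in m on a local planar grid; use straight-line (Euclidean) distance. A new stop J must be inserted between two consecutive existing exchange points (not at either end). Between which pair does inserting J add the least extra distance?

between A and B

Added distance for inserting J between each consecutive pair:
A–B: 436.0 m
B–C: 614.3 m
C–D: 898.8 m
D–E: 953.3 m
Smallest added distance is 436.0 m, inserting between A and B.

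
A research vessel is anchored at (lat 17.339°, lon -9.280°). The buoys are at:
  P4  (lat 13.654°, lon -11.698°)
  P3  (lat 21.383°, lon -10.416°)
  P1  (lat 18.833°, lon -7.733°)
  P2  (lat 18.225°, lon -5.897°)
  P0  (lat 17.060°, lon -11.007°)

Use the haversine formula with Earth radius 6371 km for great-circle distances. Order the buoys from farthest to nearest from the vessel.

P4, P3, P2, P1, P0

Distance from the vessel at (lat 17.339°, lon -9.280°) to each:
P4 (lat 13.654°, lon -11.698°): 484.8 km
P3 (lat 21.383°, lon -10.416°): 465.2 km
P2 (lat 18.225°, lon -5.897°): 371.5 km
P1 (lat 18.833°, lon -7.733°): 233.1 km
P0 (lat 17.060°, lon -11.007°): 186.1 km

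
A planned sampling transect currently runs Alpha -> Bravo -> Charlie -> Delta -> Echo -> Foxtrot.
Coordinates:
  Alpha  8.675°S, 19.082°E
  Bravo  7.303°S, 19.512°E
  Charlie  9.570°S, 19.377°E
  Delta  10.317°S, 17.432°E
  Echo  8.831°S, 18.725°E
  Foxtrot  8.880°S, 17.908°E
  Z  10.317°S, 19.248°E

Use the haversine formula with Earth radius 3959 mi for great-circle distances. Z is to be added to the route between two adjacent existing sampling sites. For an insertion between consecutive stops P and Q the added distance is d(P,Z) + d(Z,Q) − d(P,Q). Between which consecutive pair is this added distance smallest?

between Charlie and Delta

Added distance for inserting Z between each consecutive pair:
Alpha–Bravo: 223.8 mi
Bravo–Charlie: 104.5 mi
Charlie–Delta: 33.7 mi
Delta–Echo: 96.8 mi
Echo–Foxtrot: 187.7 mi
Smallest added distance is 33.7 mi, inserting between Charlie and Delta.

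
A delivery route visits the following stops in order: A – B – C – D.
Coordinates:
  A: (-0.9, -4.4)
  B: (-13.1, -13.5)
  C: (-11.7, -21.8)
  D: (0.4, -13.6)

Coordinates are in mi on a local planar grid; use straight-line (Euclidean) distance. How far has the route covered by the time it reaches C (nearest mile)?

Leg distances:
A→B: 15.2 mi  (cumulative 15.2 mi)
B→C: 8.4 mi  (cumulative 23.6 mi)
Cumulative distance at C ≈ 24 mi.

24 mi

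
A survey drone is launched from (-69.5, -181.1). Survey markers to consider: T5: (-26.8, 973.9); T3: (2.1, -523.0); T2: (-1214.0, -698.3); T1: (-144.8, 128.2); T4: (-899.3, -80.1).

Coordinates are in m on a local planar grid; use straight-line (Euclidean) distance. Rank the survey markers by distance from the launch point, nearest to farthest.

T1, T3, T4, T5, T2

Distance from the launch point at (-69.5, -181.1) to each:
T1 (-144.8, 128.2): 318.3 m
T3 (2.1, -523.0): 349.3 m
T4 (-899.3, -80.1): 835.9 m
T5 (-26.8, 973.9): 1155.8 m
T2 (-1214.0, -698.3): 1255.9 m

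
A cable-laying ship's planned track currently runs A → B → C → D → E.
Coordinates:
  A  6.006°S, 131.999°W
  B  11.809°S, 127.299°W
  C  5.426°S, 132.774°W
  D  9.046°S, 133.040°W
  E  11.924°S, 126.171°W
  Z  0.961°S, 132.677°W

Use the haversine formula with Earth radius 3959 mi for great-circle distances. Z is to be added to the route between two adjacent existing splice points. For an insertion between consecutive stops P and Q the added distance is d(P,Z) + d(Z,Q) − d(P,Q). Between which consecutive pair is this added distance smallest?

Added distance for inserting Z between each consecutive pair:
A–B: 673.6 mi
B–C: 565.8 mi
C–D: 617.0 mi
D–E: 931.0 mi
Smallest added distance is 565.8 mi, inserting between B and C.

between B and C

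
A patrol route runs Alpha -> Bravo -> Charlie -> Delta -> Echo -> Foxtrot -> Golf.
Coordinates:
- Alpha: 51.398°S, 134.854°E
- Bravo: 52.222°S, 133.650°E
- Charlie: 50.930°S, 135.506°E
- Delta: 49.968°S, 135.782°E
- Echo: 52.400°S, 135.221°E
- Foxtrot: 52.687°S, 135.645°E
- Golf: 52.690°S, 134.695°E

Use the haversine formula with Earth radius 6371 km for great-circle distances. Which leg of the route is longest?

Delta–Echo

Leg distances:
Alpha→Bravo: 123.5 km
Bravo→Charlie: 192.6 km
Charlie→Delta: 108.7 km
Delta→Echo: 273.2 km
Echo→Foxtrot: 42.9 km
Foxtrot→Golf: 64.0 km
The longest leg is Delta–Echo at 273.2 km.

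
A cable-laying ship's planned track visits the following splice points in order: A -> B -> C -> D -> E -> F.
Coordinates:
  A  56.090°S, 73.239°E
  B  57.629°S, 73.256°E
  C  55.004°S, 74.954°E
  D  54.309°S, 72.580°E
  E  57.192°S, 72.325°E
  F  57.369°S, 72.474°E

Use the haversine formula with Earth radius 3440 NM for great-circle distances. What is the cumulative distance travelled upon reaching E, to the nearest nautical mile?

Leg distances:
A→B: 92.4 NM  (cumulative 92.4 NM)
B→C: 167.4 NM  (cumulative 259.8 NM)
C→D: 92.4 NM  (cumulative 352.2 NM)
D→E: 173.3 NM  (cumulative 525.5 NM)
Cumulative distance at E ≈ 526 NM.

526 NM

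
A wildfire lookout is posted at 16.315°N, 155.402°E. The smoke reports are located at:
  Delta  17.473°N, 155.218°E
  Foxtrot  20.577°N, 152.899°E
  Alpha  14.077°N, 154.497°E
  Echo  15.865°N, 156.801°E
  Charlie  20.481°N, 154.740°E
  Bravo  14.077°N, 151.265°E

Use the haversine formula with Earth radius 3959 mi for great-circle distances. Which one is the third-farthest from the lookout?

Distance to each, sorted:
Foxtrot: 337.1 mi
Bravo: 316.2 mi
Charlie: 291.1 mi
Alpha: 166.0 mi
Echo: 97.9 mi
Delta: 80.9 mi
The third-farthest is Charlie at 291.1 mi.

Charlie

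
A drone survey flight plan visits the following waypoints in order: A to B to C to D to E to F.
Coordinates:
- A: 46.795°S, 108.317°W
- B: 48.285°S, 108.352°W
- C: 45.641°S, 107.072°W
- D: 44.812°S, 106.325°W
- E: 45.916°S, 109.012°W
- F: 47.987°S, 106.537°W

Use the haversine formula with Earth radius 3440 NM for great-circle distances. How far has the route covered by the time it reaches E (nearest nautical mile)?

447 NM

Leg distances:
A→B: 89.5 NM  (cumulative 89.5 NM)
B→C: 167.2 NM  (cumulative 256.6 NM)
C→D: 58.9 NM  (cumulative 315.6 NM)
D→E: 131.3 NM  (cumulative 446.9 NM)
Cumulative distance at E ≈ 447 NM.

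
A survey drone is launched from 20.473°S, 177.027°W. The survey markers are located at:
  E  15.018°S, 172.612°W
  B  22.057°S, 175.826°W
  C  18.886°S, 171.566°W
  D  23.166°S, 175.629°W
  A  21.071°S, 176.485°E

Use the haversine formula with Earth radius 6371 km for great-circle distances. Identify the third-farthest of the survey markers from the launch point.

Distance to each, sorted:
E: 765.7 km
A: 677.8 km
C: 598.3 km
D: 332.4 km
B: 215.7 km
The third-farthest is C at 598.3 km.

C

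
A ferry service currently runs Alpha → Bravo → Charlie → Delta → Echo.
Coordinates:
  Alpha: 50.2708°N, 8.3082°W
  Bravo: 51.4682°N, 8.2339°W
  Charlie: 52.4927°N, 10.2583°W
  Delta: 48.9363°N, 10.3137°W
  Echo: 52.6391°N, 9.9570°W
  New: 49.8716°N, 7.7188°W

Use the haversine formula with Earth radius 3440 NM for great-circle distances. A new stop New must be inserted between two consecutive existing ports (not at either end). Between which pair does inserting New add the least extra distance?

Added distance for inserting New between each consecutive pair:
Alpha–Bravo: 58.9 NM
Bravo–Charlie: 185.0 NM
Charlie–Delta: 86.4 NM
Delta–Echo: 79.4 NM
Smallest added distance is 58.9 NM, inserting between Alpha and Bravo.

between Alpha and Bravo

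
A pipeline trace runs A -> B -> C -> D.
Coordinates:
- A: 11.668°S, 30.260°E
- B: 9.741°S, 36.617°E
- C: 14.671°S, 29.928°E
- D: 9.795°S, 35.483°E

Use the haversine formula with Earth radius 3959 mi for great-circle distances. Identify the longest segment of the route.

B–C

Leg distances:
A→B: 451.7 mi
B→C: 565.7 mi
C→D: 504.1 mi
The longest leg is B–C at 565.7 mi.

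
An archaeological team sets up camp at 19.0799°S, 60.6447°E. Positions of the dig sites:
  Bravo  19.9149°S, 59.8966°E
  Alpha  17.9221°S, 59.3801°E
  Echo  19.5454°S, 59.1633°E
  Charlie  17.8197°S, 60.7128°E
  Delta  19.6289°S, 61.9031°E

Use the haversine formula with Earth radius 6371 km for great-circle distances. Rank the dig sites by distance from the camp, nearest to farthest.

Distance from the camp at 19.0799°S, 60.6447°E to each:
Bravo 19.9149°S, 59.8966°E: 121.5 km
Charlie 17.8197°S, 60.7128°E: 140.3 km
Delta 19.6289°S, 61.9031°E: 145.4 km
Echo 19.5454°S, 59.1633°E: 163.8 km
Alpha 17.9221°S, 59.3801°E: 185.4 km

Bravo, Charlie, Delta, Echo, Alpha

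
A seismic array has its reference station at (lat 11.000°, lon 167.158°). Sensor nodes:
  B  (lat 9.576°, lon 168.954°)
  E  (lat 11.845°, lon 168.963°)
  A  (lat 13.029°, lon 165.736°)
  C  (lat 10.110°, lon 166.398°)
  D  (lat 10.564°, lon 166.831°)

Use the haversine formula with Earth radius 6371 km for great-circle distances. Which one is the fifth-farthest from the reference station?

D

Distances from the reference station ((lat 11.000°, lon 167.158°)):
A: 273.5 km
B: 252.3 km
E: 218.0 km
C: 129.2 km
D: 60.2 km
The fifth-farthest is D at 60.2 km.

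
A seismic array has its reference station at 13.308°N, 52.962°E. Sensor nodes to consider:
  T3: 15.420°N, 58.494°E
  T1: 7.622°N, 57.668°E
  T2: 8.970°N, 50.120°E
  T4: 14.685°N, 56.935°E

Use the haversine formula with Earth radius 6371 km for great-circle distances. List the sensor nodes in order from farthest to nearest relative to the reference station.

Computing each great-circle distance from 13.308°N, 52.962°E:
T1 7.622°N, 57.668°E: 815.0 km
T3 15.420°N, 58.494°E: 640.5 km
T2 8.970°N, 50.120°E: 573.4 km
T4 14.685°N, 56.935°E: 455.2 km

T1, T3, T2, T4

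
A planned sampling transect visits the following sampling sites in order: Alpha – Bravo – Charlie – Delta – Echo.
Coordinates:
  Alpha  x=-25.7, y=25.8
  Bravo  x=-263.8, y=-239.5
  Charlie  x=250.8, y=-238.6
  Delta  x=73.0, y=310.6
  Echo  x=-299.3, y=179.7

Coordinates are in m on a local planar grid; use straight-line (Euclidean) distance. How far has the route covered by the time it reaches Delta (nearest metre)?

Leg distances:
Alpha→Bravo: 356.5 m  (cumulative 356.5 m)
Bravo→Charlie: 514.6 m  (cumulative 871.1 m)
Charlie→Delta: 577.3 m  (cumulative 1448.3 m)
Cumulative distance at Delta ≈ 1448 m.

1448 m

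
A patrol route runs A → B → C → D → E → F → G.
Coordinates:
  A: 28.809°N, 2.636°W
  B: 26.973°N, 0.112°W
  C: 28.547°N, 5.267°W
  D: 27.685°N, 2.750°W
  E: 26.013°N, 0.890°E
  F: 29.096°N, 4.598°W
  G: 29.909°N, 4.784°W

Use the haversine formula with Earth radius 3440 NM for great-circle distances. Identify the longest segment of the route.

Leg distances:
A→B: 173.5 NM
B→C: 289.7 NM
C→D: 143.0 NM
D→E: 219.3 NM
E→F: 345.8 NM
F→G: 49.8 NM
The longest leg is E–F at 345.8 NM.

E–F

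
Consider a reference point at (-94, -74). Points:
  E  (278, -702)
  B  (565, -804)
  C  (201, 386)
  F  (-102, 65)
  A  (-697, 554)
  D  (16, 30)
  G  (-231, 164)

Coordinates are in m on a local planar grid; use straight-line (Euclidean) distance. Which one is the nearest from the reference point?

Distance to each, sorted:
F: 139.2 m
D: 151.4 m
G: 274.6 m
C: 546.5 m
E: 729.9 m
A: 870.6 m
B: 983.5 m
The nearest is F at 139.2 m.

F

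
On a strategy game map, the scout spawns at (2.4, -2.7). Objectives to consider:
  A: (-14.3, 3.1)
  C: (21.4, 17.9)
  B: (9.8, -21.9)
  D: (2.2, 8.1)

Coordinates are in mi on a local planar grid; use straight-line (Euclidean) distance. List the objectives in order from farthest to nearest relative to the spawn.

C, B, A, D

Distance from the spawn at (2.4, -2.7) to each:
C (21.4, 17.9): 28.0 mi
B (9.8, -21.9): 20.6 mi
A (-14.3, 3.1): 17.7 mi
D (2.2, 8.1): 10.8 mi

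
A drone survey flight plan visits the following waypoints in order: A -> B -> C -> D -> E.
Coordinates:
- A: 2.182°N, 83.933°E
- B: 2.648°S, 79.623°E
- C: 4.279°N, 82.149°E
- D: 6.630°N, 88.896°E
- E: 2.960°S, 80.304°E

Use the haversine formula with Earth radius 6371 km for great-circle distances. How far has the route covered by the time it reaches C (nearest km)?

1540 km

Leg distances:
A→B: 719.7 km  (cumulative 719.7 km)
B→C: 819.8 km  (cumulative 1539.5 km)
Cumulative distance at C ≈ 1540 km.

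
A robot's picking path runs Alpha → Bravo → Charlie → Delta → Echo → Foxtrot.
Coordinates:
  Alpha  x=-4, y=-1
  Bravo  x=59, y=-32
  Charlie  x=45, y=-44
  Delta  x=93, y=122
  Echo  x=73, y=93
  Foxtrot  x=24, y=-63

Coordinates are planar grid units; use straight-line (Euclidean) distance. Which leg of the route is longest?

Leg distances:
Alpha→Bravo: 70.2
Bravo→Charlie: 18.4
Charlie→Delta: 172.8
Delta→Echo: 35.2
Echo→Foxtrot: 163.5
The longest leg is Charlie–Delta at 172.8.

Charlie–Delta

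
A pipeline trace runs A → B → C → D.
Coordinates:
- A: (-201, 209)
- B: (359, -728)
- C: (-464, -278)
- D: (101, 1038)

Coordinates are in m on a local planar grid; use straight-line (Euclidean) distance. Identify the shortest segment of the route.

Leg distances:
A→B: 1091.6 m
B→C: 938.0 m
C→D: 1432.2 m
The shortest leg is B–C at 938.0 m.

B–C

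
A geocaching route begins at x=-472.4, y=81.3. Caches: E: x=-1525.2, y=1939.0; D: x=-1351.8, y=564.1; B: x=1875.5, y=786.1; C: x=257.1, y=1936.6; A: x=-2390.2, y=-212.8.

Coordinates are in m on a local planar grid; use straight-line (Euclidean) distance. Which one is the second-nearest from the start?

A

Distances from the start (x=-472.4, y=81.3):
D: 1003.2 m
A: 1940.2 m
C: 1993.6 m
E: 2135.3 m
B: 2451.4 m
The second-nearest is A at 1940.2 m.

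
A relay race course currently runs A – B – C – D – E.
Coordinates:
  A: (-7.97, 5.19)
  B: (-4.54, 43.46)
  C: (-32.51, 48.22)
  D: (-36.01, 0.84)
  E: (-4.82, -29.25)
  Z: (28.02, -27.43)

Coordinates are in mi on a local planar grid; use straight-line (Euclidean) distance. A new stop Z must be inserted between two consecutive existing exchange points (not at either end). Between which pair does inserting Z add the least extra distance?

between D and E

Added distance for inserting Z between each consecutive pair:
A–B: 88.2 mi
B–C: 146.5 mi
C–D: 119.4 mi
D–E: 59.5 mi
Smallest added distance is 59.5 mi, inserting between D and E.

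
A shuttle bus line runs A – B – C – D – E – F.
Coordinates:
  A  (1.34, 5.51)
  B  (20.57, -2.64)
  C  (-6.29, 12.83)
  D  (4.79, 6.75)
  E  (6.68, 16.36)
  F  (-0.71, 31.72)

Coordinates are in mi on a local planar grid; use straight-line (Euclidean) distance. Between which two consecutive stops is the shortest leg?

D–E

Leg distances:
A→B: 20.9 mi
B→C: 31.0 mi
C→D: 12.6 mi
D→E: 9.8 mi
E→F: 17.0 mi
The shortest leg is D–E at 9.8 mi.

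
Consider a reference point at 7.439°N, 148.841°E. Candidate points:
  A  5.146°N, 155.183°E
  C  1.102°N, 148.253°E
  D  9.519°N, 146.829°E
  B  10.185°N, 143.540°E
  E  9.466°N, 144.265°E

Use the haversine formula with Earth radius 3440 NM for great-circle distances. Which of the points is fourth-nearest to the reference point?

Distance to each, sorted:
D: 172.8 NM
E: 297.7 NM
B: 355.1 NM
C: 382.1 NM
A: 402.7 NM
The fourth-nearest is C at 382.1 NM.

C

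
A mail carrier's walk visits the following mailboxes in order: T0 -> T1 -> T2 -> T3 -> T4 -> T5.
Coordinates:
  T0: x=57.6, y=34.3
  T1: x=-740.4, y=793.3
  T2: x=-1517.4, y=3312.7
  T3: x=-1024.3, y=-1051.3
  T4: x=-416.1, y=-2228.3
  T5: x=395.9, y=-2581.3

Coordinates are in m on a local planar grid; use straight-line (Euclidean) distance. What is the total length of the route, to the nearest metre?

10340 m

Leg distances:
T0→T1: 1101.3 m  (cumulative 1101.3 m)
T1→T2: 2636.5 m  (cumulative 3737.8 m)
T2→T3: 4391.8 m  (cumulative 8129.6 m)
T3→T4: 1324.9 m  (cumulative 9454.4 m)
T4→T5: 885.4 m  (cumulative 10339.8 m)
Total route length ≈ 10340 m.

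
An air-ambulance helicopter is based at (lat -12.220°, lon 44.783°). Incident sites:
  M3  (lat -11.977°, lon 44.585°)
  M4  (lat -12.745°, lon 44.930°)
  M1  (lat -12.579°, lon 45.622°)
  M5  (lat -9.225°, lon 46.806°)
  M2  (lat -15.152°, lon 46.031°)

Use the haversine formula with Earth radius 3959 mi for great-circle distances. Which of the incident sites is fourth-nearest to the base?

M2

Distances from the base ((lat -12.220°, lon 44.783°)):
M3: 21.5 mi
M4: 37.6 mi
M1: 61.8 mi
M2: 219.2 mi
M5: 248.4 mi
The fourth-nearest is M2 at 219.2 mi.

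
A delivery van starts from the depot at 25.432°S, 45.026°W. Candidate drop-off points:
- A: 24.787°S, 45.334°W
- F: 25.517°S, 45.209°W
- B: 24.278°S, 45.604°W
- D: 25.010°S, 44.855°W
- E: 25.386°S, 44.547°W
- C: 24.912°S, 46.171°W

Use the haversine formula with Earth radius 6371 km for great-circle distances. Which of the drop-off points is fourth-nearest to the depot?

Distances from the depot (25.432°S, 45.026°W):
F: 20.7 km
E: 48.4 km
D: 50.0 km
A: 78.1 km
C: 128.9 km
B: 140.9 km
The fourth-nearest is A at 78.1 km.

A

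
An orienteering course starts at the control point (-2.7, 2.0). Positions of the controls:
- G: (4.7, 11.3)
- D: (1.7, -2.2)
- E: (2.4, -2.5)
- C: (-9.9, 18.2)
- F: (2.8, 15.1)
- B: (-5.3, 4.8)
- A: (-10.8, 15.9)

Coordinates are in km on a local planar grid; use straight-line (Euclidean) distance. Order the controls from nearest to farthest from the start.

Computing each straight-line distance from (-2.7, 2.0):
B (-5.3, 4.8): 3.8 km
D (1.7, -2.2): 6.1 km
E (2.4, -2.5): 6.8 km
G (4.7, 11.3): 11.9 km
F (2.8, 15.1): 14.2 km
A (-10.8, 15.9): 16.1 km
C (-9.9, 18.2): 17.7 km

B, D, E, G, F, A, C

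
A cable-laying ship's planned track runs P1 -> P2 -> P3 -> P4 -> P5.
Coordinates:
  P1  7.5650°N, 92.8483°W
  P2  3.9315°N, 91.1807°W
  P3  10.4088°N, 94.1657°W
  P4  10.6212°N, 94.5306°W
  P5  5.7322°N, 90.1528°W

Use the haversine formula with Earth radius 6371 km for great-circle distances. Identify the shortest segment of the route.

Leg distances:
P1→P2: 444.1 km
P2→P3: 791.9 km
P3→P4: 46.4 km
P4→P5: 726.3 km
The shortest leg is P3–P4 at 46.4 km.

P3–P4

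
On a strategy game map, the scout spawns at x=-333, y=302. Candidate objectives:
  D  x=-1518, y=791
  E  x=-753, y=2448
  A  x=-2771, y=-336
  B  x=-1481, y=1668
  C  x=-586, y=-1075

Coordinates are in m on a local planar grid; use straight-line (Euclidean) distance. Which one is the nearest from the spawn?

D

Distance to each, sorted:
D: 1281.9 m
C: 1400.0 m
B: 1784.3 m
E: 2186.7 m
A: 2520.1 m
The nearest is D at 1281.9 m.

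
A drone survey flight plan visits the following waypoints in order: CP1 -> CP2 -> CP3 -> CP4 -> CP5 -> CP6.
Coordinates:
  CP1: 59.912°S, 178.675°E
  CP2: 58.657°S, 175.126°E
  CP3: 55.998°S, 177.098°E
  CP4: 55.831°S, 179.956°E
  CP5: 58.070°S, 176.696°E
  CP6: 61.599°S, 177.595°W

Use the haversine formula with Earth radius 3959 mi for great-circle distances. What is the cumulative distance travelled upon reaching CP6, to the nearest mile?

973 mi

Leg distances:
CP1→CP2: 152.3 mi  (cumulative 152.3 mi)
CP2→CP3: 197.9 mi  (cumulative 350.2 mi)
CP3→CP4: 111.3 mi  (cumulative 461.5 mi)
CP4→CP5: 197.5 mi  (cumulative 659.0 mi)
CP5→CP6: 314.0 mi  (cumulative 973.0 mi)
Cumulative distance at CP6 ≈ 973 mi.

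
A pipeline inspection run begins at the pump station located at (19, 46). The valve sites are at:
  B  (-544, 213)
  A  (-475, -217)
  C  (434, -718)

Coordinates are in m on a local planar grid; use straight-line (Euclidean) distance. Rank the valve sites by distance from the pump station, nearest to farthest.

A, B, C

Computing each straight-line distance from (19, 46):
A (-475, -217): 559.6 m
B (-544, 213): 587.2 m
C (434, -718): 869.4 m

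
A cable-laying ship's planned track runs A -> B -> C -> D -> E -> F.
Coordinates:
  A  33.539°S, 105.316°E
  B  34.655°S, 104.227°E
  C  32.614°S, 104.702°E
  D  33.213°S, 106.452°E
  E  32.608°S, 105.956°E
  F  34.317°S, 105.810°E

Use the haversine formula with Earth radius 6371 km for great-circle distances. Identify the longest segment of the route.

B–C

Leg distances:
A→B: 159.5 km
B→C: 231.2 km
C→D: 176.4 km
D→E: 81.7 km
E→F: 190.5 km
The longest leg is B–C at 231.2 km.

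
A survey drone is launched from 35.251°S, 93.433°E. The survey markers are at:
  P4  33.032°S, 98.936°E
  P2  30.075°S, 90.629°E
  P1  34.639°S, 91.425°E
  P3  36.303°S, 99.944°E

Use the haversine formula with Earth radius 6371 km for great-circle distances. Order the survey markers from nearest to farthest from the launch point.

Distances from the launch point:
P1 34.639°S, 91.425°E: 195.3 km
P4 33.032°S, 98.936°E: 563.2 km
P3 36.303°S, 99.944°E: 598.8 km
P2 30.075°S, 90.629°E: 632.5 km

P1, P4, P3, P2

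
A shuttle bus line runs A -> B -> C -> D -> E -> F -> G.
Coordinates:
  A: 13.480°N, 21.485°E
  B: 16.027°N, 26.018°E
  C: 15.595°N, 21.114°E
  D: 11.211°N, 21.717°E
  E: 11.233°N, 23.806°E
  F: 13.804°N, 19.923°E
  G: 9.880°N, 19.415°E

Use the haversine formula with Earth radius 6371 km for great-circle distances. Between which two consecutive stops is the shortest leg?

Leg distances:
A→B: 563.7 km
B→C: 526.8 km
C→D: 491.8 km
D→E: 227.9 km
E→F: 509.3 km
F→G: 439.8 km
The shortest leg is D–E at 227.9 km.

D–E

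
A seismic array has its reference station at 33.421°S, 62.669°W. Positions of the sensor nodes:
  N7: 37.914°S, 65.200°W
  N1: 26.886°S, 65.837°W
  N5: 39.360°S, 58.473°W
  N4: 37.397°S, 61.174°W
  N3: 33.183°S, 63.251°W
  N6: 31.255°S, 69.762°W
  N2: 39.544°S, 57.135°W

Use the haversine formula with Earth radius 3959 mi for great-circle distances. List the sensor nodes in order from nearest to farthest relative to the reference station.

Computing each great-circle distance from 33.421°S, 62.669°W:
N3 33.183°S, 63.251°W: 37.4 mi
N4 37.397°S, 61.174°W: 287.3 mi
N7 37.914°S, 65.200°W: 341.4 mi
N6 31.255°S, 69.762°W: 440.2 mi
N5 39.360°S, 58.473°W: 472.0 mi
N1 26.886°S, 65.837°W: 489.5 mi
N2 39.544°S, 57.135°W: 522.7 mi

N3, N4, N7, N6, N5, N1, N2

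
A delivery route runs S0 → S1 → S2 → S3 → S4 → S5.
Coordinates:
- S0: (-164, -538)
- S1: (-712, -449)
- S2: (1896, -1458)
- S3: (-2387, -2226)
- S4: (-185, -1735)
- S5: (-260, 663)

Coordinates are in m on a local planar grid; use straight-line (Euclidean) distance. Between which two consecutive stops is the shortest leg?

Leg distances:
S0→S1: 555.2 m
S1→S2: 2796.4 m
S2→S3: 4351.3 m
S3→S4: 2256.1 m
S4→S5: 2399.2 m
The shortest leg is S0–S1 at 555.2 m.

S0–S1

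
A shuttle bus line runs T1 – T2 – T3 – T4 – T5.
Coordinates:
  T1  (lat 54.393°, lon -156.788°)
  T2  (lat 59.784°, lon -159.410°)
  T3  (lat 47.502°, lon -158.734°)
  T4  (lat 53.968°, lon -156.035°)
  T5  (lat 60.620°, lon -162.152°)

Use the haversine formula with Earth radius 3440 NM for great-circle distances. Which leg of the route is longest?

T2–T3

Leg distances:
T1→T2: 334.7 NM
T2→T3: 737.8 NM
T3→T4: 401.5 NM
T4→T5: 445.5 NM
The longest leg is T2–T3 at 737.8 NM.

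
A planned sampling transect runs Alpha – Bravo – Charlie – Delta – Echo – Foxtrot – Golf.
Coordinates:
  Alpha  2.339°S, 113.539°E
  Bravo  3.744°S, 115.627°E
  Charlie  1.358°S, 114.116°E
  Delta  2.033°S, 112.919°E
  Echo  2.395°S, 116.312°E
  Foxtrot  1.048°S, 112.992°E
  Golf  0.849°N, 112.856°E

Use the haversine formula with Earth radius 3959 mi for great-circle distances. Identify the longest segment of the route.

Leg distances:
Alpha→Bravo: 173.7 mi
Bravo→Charlie: 195.1 mi
Charlie→Delta: 94.9 mi
Delta→Echo: 235.6 mi
Echo→Foxtrot: 247.5 mi
Foxtrot→Golf: 131.4 mi
The longest leg is Echo–Foxtrot at 247.5 mi.

Echo–Foxtrot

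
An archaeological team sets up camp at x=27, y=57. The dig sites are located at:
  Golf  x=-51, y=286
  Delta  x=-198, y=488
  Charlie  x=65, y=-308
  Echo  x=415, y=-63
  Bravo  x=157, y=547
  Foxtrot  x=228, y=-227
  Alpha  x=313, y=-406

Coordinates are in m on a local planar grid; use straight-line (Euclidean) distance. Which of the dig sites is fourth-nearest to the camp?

Distance to each, sorted:
Golf: 241.9 m
Foxtrot: 347.9 m
Charlie: 367.0 m
Echo: 406.1 m
Delta: 486.2 m
Bravo: 507.0 m
Alpha: 544.2 m
The fourth-nearest is Echo at 406.1 m.

Echo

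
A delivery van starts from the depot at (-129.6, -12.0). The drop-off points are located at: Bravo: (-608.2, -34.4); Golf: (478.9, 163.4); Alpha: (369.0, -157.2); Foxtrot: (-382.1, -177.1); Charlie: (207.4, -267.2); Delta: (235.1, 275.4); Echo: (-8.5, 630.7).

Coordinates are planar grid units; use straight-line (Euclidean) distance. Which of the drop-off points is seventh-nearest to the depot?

Echo

Distances from the depot ((-129.6, -12.0)):
Foxtrot: 301.7
Charlie: 422.7
Delta: 464.3
Bravo: 479.1
Alpha: 519.3
Golf: 633.3
Echo: 654.0
The seventh-nearest is Echo at 654.0.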